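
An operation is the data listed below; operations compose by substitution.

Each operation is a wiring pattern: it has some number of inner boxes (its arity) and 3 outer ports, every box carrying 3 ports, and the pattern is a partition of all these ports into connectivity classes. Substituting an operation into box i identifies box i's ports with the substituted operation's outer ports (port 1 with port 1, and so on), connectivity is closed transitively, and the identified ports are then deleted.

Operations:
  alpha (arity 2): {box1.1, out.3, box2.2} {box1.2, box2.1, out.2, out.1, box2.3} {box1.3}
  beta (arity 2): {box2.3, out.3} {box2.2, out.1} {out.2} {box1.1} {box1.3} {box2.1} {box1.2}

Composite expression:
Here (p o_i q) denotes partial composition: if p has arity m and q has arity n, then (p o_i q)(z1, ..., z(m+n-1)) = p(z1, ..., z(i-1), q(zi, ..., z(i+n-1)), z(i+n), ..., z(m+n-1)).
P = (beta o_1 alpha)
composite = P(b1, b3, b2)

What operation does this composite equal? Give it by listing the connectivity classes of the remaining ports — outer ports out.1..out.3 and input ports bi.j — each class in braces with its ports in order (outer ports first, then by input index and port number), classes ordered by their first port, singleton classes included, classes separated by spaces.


{out.1, b2.2} {out.2} {out.3, b2.3} {b1.1, b3.2} {b1.2, b3.1, b3.3} {b1.3} {b2.1}

Substituting into beta glues patterns; closure does the rest.
composing alpha on (b1, b3), with out.j its own outer ports: {out.1, out.2, b1.2, b3.1, b3.3} {out.3, b1.1, b3.2} {b1.3}
composing beta on (b1, b3, b2), with out.j its own outer ports: {out.1, b2.2} {out.2} {out.3, b2.3} {b1.1, b3.2} {b1.2, b3.1, b3.3} {b1.3} {b2.1}


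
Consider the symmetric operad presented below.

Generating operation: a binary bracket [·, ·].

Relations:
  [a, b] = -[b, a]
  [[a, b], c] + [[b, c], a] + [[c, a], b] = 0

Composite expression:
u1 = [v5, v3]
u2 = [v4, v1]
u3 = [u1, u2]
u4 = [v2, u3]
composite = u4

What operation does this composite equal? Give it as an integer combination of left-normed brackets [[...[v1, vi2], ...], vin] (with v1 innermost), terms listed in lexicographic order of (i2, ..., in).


A multilinear Lie element is pinned by v1-initial words (v1 innermost).
Composite bracket: [v2, [[v5, v3], [v4, v1]]]
The bracket unfolds into 16 signed words via [a, b] = ab - ba (2^4 = 16).
Words beginning with v1 determine it all:
  word v1v4v3v5v2 has sign +1, contributing +[[[[v1, v4], v3], v5], v2]
  word v1v4v5v3v2 has sign -1, contributing -[[[[v1, v4], v5], v3], v2]

[[[[v1, v4], v3], v5], v2] - [[[[v1, v4], v5], v3], v2]


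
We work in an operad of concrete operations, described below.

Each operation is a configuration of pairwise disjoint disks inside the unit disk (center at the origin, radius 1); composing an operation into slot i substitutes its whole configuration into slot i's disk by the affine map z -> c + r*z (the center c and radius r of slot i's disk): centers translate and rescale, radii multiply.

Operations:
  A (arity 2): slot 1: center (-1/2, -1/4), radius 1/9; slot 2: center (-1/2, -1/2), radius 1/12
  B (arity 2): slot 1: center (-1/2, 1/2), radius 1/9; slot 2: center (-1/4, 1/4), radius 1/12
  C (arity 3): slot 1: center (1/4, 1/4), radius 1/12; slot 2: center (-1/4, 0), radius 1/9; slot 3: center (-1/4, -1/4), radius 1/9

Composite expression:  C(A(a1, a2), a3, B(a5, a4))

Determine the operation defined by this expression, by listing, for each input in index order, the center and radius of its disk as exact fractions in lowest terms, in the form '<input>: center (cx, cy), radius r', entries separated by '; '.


Nesting under C composes maps z -> c + r*z down each a-path.
tracing a1 down its 2-map path: center (5/24, 11/48), radius 1/108
tracing a2 down its 2-map path: center (5/24, 5/24), radius 1/144
tracing a3 down its 1-map path: center (-1/4, 0), radius 1/9
tracing a5 down its 2-map path: center (-11/36, -7/36), radius 1/81
tracing a4 down its 2-map path: center (-5/18, -2/9), radius 1/108

a1: center (5/24, 11/48), radius 1/108; a2: center (5/24, 5/24), radius 1/144; a3: center (-1/4, 0), radius 1/9; a4: center (-5/18, -2/9), radius 1/108; a5: center (-11/36, -7/36), radius 1/81


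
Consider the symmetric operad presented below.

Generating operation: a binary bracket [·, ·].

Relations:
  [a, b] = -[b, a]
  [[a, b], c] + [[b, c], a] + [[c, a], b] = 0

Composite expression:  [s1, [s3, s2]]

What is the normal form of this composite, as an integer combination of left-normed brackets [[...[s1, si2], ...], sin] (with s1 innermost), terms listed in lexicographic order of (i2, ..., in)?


In the tensor algebra, words opening s1 carry the s1-anchored form.
Composite bracket: [s1, [s3, s2]]
Full expansion: 4 signed words from ab - ba (2^2 = 4).
Collect the words opening with s1:
  word s1s2s3 has sign -1, contributing -[[s1, s2], s3]
  word s1s3s2 has sign +1, contributing +[[s1, s3], s2]

-[[s1, s2], s3] + [[s1, s3], s2]


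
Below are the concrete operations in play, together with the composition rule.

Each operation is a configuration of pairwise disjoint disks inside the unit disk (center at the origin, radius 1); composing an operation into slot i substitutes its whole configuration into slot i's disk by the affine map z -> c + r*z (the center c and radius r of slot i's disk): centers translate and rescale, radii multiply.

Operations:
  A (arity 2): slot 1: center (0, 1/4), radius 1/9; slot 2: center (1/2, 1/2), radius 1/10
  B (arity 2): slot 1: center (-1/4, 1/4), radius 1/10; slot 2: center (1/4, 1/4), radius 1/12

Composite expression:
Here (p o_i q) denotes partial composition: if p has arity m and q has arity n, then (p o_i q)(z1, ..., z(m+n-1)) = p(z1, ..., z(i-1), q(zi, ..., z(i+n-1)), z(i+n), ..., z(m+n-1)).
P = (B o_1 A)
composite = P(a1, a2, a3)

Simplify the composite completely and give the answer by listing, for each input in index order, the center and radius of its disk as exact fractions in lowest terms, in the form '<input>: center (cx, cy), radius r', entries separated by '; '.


a1: center (-1/4, 11/40), radius 1/90; a2: center (-1/5, 3/10), radius 1/100; a3: center (1/4, 1/4), radius 1/12

Nesting under B composes maps z -> c + r*z down each a-path.
input a1: composing its 2 substitution steps yields center (-1/4, 11/40), radius 1/90
input a2: composing its 2 substitution steps yields center (-1/5, 3/10), radius 1/100
input a3: composing its 1 substitution step yields center (1/4, 1/4), radius 1/12


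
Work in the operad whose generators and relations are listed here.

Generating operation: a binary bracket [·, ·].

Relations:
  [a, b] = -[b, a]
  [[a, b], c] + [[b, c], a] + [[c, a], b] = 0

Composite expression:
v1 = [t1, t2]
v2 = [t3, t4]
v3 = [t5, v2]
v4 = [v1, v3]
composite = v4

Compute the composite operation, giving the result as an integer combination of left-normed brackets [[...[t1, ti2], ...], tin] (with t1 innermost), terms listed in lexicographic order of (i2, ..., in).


In the tensor algebra, words opening t1 carry the t1-anchored form.
Composite bracket: [[t1, t2], [t5, [t3, t4]]]
Full expansion: 16 signed words from ab - ba (2^4 = 16).
Collect the words opening with t1:
  from t1t2t3t4t5, sign -1: term -[[[[t1, t2], t3], t4], t5]
  from t1t2t4t3t5, sign +1: term +[[[[t1, t2], t4], t3], t5]
  from t1t2t5t3t4, sign +1: term +[[[[t1, t2], t5], t3], t4]
  from t1t2t5t4t3, sign -1: term -[[[[t1, t2], t5], t4], t3]

-[[[[t1, t2], t3], t4], t5] + [[[[t1, t2], t4], t3], t5] + [[[[t1, t2], t5], t3], t4] - [[[[t1, t2], t5], t4], t3]


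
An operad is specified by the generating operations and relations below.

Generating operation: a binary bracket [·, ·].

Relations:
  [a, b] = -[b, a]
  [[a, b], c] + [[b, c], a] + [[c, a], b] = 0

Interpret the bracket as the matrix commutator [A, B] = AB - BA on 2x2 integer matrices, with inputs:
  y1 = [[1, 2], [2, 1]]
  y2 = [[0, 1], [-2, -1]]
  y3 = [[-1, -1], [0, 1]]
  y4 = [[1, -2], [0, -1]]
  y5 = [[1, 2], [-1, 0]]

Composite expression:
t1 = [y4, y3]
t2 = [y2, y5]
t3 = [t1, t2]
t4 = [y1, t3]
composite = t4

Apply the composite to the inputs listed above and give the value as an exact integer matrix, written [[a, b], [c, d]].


[[-72, -24], [24, 72]]

[y4, y3] = [[0, -6], [0, 0]]
[y2, y5] = [[3, 1], [-1, -3]]
[[y4, y3], [y2, y5]] = [[6, 36], [0, -6]]
[y1, [[y4, y3], [y2, y5]]] = [[-72, -24], [24, 72]]


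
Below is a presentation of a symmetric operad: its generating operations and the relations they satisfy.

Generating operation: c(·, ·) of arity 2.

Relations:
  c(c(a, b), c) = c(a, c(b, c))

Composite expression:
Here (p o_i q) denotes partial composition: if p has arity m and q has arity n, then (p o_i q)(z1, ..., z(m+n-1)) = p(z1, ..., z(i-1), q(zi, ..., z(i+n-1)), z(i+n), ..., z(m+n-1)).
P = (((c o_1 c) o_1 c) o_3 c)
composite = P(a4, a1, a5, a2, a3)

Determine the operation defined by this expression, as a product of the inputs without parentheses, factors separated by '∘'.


a4 ∘ a1 ∘ a5 ∘ a2 ∘ a3


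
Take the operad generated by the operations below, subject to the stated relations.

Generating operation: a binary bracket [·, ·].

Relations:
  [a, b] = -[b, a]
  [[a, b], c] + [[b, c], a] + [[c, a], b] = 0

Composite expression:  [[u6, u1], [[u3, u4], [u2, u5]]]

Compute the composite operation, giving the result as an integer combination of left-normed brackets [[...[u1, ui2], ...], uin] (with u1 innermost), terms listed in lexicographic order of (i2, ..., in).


Expand each bracket as ab - ba; the u1-initial words give the coefficients.
Composite bracket: [[u6, u1], [[u3, u4], [u2, u5]]]
Under [a, b] = ab - ba we get 32 signed associative words (2^5 = 32).
Words beginning with u1 determine it all:
  sign of u1u6u2u5u3u4 is +1, so it contributes +[[[[[u1, u6], u2], u5], u3], u4]
  sign of u1u6u2u5u4u3 is -1, so it contributes -[[[[[u1, u6], u2], u5], u4], u3]
  sign of u1u6u3u4u2u5 is -1, so it contributes -[[[[[u1, u6], u3], u4], u2], u5]
  sign of u1u6u3u4u5u2 is +1, so it contributes +[[[[[u1, u6], u3], u4], u5], u2]
  sign of u1u6u4u3u2u5 is +1, so it contributes +[[[[[u1, u6], u4], u3], u2], u5]
  sign of u1u6u4u3u5u2 is -1, so it contributes -[[[[[u1, u6], u4], u3], u5], u2]
  sign of u1u6u5u2u3u4 is -1, so it contributes -[[[[[u1, u6], u5], u2], u3], u4]
  sign of u1u6u5u2u4u3 is +1, so it contributes +[[[[[u1, u6], u5], u2], u4], u3]

[[[[[u1, u6], u2], u5], u3], u4] - [[[[[u1, u6], u2], u5], u4], u3] - [[[[[u1, u6], u3], u4], u2], u5] + [[[[[u1, u6], u3], u4], u5], u2] + [[[[[u1, u6], u4], u3], u2], u5] - [[[[[u1, u6], u4], u3], u5], u2] - [[[[[u1, u6], u5], u2], u3], u4] + [[[[[u1, u6], u5], u2], u4], u3]


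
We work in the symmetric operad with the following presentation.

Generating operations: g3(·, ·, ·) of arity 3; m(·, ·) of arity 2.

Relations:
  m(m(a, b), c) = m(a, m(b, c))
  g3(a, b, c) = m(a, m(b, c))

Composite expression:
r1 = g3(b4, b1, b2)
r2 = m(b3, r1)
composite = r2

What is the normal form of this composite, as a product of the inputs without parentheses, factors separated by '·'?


b3 · b4 · b1 · b2

Associativity of m dissolves the nesting; only the b-input order survives.
g3(b4, b1, b2) linearizes to b4 · b1 · b2
m(b3, g3(b4, b1, b2)) linearizes to b3 · b4 · b1 · b2


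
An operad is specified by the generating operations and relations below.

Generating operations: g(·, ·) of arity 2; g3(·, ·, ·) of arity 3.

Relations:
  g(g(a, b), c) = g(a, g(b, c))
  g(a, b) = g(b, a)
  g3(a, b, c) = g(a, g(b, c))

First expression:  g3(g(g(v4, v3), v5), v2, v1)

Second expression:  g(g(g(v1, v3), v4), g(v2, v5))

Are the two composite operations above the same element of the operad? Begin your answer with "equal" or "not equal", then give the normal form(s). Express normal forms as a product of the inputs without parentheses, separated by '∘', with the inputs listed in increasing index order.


equal; the common form is v1 ∘ v2 ∘ v3 ∘ v4 ∘ v5

The first expression, normalized: v1 ∘ v2 ∘ v3 ∘ v4 ∘ v5
The second expression, normalized: v1 ∘ v2 ∘ v3 ∘ v4 ∘ v5
The forms coincide; equal.


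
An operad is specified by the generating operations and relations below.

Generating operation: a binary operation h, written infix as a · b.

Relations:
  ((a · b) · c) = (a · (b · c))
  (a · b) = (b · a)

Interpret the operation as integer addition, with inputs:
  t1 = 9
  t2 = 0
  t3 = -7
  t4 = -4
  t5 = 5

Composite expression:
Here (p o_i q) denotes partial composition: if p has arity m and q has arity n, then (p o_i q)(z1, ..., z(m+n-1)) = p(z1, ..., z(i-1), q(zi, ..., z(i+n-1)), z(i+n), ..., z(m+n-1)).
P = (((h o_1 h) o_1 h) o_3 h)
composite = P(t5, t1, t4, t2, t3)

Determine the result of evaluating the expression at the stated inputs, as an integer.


3


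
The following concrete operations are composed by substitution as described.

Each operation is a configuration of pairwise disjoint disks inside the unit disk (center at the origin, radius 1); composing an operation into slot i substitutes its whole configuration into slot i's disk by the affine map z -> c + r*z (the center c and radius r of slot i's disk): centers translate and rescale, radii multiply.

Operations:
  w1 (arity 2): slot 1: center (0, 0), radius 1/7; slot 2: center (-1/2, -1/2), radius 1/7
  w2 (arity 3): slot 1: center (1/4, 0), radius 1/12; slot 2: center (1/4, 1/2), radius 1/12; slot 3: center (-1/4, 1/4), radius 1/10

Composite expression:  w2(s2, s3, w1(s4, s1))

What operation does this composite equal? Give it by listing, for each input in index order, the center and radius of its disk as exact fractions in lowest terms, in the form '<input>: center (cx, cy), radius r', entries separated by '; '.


s1: center (-3/10, 1/5), radius 1/70; s2: center (1/4, 0), radius 1/12; s3: center (1/4, 1/2), radius 1/12; s4: center (-1/4, 1/4), radius 1/70

Follow each s-input down from w2: c' goes to c + r*c', radius to r*r'.
input s2: composing its 1 substitution step yields center (1/4, 0), radius 1/12
input s3: composing its 1 substitution step yields center (1/4, 1/2), radius 1/12
input s4: composing its 2 substitution steps yields center (-1/4, 1/4), radius 1/70
input s1: composing its 2 substitution steps yields center (-3/10, 1/5), radius 1/70


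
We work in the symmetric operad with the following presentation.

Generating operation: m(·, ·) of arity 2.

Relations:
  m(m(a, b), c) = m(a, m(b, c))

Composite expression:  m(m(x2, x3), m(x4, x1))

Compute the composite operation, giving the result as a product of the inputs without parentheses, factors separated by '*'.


x2 * x3 * x4 * x1


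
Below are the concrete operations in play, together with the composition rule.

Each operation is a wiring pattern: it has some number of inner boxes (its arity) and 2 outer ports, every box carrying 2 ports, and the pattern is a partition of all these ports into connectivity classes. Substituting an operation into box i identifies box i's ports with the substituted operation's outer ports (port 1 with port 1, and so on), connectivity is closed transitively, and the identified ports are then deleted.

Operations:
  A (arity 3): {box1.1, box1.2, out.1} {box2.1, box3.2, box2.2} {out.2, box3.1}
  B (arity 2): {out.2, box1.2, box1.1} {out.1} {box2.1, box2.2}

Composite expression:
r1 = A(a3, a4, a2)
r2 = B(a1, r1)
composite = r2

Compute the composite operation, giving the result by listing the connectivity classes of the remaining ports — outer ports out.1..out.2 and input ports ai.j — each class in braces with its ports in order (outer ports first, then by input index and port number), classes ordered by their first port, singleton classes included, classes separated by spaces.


{out.1} {out.2, a1.1, a1.2} {a2.1, a3.1, a3.2} {a2.2, a4.1, a4.2}

Reachability decides: close wires over B-identified ports.
through A, on inputs (a3, a4, a2): {out.1, a3.1, a3.2} {out.2, a2.1} {a2.2, a4.1, a4.2} (out.j = stage outer ports)
through B, on inputs (a1, a3, a4, a2): {out.1} {out.2, a1.1, a1.2} {a2.1, a3.1, a3.2} {a2.2, a4.1, a4.2} (out.j = stage outer ports)


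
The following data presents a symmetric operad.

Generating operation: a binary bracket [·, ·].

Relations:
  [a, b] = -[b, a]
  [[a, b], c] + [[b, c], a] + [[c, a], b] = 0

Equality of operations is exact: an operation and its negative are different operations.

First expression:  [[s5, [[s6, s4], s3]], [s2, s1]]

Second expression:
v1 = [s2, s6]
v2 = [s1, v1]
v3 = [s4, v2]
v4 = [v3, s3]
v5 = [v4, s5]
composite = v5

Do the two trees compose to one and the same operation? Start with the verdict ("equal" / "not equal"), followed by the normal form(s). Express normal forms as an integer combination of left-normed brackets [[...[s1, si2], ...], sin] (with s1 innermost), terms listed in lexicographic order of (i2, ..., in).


Normal form of the first expression: -[[[[[s1, s2], s3], s4], s6], s5] + [[[[[s1, s2], s3], s6], s4], s5] + [[[[[s1, s2], s4], s6], s3], s5] + [[[[[s1, s2], s5], s3], s4], s6] - [[[[[s1, s2], s5], s3], s6], s4] - [[[[[s1, s2], s5], s4], s6], s3] + [[[[[s1, s2], s5], s6], s4], s3] - [[[[[s1, s2], s6], s4], s3], s5]
Normal form of the second expression: -[[[[[s1, s2], s6], s4], s3], s5] + [[[[[s1, s6], s2], s4], s3], s5]
No match — not equal.

not equal: they reduce to -[[[[[s1, s2], s3], s4], s6], s5] + [[[[[s1, s2], s3], s6], s4], s5] + [[[[[s1, s2], s4], s6], s3], s5] + [[[[[s1, s2], s5], s3], s4], s6] - [[[[[s1, s2], s5], s3], s6], s4] - [[[[[s1, s2], s5], s4], s6], s3] + [[[[[s1, s2], s5], s6], s4], s3] - [[[[[s1, s2], s6], s4], s3], s5] and -[[[[[s1, s2], s6], s4], s3], s5] + [[[[[s1, s6], s2], s4], s3], s5]


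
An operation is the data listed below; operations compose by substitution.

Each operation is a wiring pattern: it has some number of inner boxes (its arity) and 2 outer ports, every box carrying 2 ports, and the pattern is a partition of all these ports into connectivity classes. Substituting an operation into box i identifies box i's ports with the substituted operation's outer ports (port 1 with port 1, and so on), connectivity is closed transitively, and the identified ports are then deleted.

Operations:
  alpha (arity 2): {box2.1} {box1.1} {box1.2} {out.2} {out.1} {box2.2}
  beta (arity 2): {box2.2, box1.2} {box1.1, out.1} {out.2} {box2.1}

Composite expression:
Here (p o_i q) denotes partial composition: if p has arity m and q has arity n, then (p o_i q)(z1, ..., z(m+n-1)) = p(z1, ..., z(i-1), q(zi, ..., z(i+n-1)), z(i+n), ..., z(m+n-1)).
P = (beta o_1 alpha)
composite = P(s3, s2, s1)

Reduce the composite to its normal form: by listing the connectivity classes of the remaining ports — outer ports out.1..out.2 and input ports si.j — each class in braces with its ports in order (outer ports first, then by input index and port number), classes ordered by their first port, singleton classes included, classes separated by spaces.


{out.1} {out.2} {s1.1} {s1.2} {s2.1} {s2.2} {s3.1} {s3.2}

After gluing at beta, chains via deleted ports link the s-ports.
through alpha, on inputs (s3, s2): {out.1} {out.2} {s2.1} {s2.2} {s3.1} {s3.2} (out.j = stage outer ports)
through beta, on inputs (s3, s2, s1): {out.1} {out.2} {s1.1} {s1.2} {s2.1} {s2.2} {s3.1} {s3.2} (out.j = stage outer ports)


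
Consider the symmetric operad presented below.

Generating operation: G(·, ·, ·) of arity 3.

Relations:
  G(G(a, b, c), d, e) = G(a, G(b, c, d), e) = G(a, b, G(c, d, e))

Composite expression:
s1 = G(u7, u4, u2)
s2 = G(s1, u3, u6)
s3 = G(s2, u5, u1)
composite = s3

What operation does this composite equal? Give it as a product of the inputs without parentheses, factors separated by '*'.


Associativity of G dissolves the nesting; only the u-input order survives.
G(u7, u4, u2) reduces to u7 * u4 * u2
G(G(u7, u4, u2), u3, u6) reduces to u7 * u4 * u2 * u3 * u6
G(G(G(u7, u4, u2), u3, u6), u5, u1) reduces to u7 * u4 * u2 * u3 * u6 * u5 * u1

u7 * u4 * u2 * u3 * u6 * u5 * u1


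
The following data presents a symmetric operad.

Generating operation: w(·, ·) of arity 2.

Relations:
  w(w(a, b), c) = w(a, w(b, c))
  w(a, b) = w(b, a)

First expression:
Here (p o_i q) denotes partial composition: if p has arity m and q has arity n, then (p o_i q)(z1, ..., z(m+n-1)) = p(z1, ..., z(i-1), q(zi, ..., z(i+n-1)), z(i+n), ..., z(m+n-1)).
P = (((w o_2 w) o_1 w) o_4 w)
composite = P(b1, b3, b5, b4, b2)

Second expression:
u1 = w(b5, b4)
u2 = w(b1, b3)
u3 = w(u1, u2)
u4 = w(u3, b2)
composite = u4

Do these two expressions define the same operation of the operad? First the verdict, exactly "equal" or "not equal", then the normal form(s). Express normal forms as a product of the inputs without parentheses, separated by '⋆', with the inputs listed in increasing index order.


The first expression reduces to b1 ⋆ b2 ⋆ b3 ⋆ b4 ⋆ b5
The second expression reduces to b1 ⋆ b2 ⋆ b3 ⋆ b4 ⋆ b5
One common form — equal.

equal; both compose to b1 ⋆ b2 ⋆ b3 ⋆ b4 ⋆ b5


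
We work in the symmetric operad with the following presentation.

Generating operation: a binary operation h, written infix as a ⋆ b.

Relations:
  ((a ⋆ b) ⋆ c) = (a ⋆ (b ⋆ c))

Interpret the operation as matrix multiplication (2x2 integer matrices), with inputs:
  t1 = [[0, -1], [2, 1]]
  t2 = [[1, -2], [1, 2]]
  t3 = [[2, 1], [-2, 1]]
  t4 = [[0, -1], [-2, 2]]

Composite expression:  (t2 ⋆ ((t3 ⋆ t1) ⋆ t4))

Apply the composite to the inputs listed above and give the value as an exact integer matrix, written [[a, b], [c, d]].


[[14, -12], [-10, 4]]

(t3 ⋆ t1) = [[2, -1], [2, 3]]
((t3 ⋆ t1) ⋆ t4) = [[2, -4], [-6, 4]]
(t2 ⋆ ((t3 ⋆ t1) ⋆ t4)) = [[14, -12], [-10, 4]]


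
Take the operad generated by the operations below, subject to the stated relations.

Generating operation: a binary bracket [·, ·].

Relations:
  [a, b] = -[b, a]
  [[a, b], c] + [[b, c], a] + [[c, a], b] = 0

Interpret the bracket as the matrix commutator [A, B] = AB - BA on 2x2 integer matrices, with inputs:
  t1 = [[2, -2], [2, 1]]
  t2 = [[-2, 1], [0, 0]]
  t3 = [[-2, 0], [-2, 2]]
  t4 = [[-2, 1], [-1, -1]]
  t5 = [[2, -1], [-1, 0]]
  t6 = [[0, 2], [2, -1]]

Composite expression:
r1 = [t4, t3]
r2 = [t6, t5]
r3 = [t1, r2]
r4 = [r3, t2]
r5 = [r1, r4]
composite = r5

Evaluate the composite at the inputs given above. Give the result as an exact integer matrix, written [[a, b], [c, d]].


[[60, 0], [60, -60]]

[t4, t3] = [[-2, 4], [2, 2]]
[t6, t5] = [[0, -5], [5, 0]]
[t1, [t6, t5]] = [[0, -5], [-5, 0]]
[[t1, [t6, t5]], t2] = [[5, -10], [10, -5]]
[[t4, t3], [[t1, [t6, t5]], t2]] = [[60, 0], [60, -60]]


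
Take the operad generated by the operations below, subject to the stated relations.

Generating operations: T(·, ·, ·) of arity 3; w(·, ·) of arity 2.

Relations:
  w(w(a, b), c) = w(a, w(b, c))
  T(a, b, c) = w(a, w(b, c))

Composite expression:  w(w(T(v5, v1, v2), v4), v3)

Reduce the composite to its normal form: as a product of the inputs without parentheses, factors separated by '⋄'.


v5 ⋄ v1 ⋄ v2 ⋄ v4 ⋄ v3

Key point: w is associative — brackets drop, the v-order remains.
T(v5, v1, v2) unparenthesizes to v5 ⋄ v1 ⋄ v2
w(T(v5, v1, v2), v4) unparenthesizes to v5 ⋄ v1 ⋄ v2 ⋄ v4
w(w(T(v5, v1, v2), v4), v3) unparenthesizes to v5 ⋄ v1 ⋄ v2 ⋄ v4 ⋄ v3


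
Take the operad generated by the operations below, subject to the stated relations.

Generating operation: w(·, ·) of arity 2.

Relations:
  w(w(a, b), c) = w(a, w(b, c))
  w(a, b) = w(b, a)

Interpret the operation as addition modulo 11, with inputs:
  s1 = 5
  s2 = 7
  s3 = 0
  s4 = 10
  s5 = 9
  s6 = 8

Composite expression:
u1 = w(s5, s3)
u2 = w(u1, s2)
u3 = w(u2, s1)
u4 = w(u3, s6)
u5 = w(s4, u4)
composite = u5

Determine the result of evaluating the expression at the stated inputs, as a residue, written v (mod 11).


6 (mod 11)

w(s5, s3) = 9
w(w(s5, s3), s2) = 5
w(w(w(s5, s3), s2), s1) = 10
w(w(w(w(s5, s3), s2), s1), s6) = 7
w(s4, w(w(w(w(s5, s3), s2), s1), s6)) = 6


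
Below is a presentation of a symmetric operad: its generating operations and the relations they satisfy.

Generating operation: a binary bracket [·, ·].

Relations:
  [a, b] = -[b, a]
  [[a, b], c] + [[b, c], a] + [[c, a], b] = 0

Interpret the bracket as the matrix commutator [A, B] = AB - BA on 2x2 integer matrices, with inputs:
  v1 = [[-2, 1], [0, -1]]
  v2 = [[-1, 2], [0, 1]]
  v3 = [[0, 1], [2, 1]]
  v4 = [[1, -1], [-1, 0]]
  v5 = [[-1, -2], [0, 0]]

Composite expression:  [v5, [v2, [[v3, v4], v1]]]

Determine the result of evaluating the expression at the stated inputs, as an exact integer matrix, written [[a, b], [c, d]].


[v3, v4] = [[1, 0], [1, -1]]
[[v3, v4], v1] = [[-1, 2], [-1, 1]]
[v2, [[v3, v4], v1]] = [[-2, 0], [-2, 2]]
[v5, [v2, [[v3, v4], v1]]] = [[4, -8], [-2, -4]]

[[4, -8], [-2, -4]]


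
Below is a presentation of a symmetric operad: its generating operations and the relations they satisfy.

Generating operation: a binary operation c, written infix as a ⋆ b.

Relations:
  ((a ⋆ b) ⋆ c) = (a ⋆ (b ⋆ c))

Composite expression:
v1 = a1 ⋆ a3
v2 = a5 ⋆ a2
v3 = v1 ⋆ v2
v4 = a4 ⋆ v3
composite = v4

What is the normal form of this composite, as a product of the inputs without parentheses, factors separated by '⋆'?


a4 ⋆ a1 ⋆ a3 ⋆ a5 ⋆ a2

Under associativity of c, the answer is the a's in reading order.
(a1 ⋆ a3) unparenthesizes to a1 ⋆ a3
(a5 ⋆ a2) unparenthesizes to a5 ⋆ a2
((a1 ⋆ a3) ⋆ (a5 ⋆ a2)) unparenthesizes to a1 ⋆ a3 ⋆ a5 ⋆ a2
(a4 ⋆ ((a1 ⋆ a3) ⋆ (a5 ⋆ a2))) unparenthesizes to a4 ⋆ a1 ⋆ a3 ⋆ a5 ⋆ a2


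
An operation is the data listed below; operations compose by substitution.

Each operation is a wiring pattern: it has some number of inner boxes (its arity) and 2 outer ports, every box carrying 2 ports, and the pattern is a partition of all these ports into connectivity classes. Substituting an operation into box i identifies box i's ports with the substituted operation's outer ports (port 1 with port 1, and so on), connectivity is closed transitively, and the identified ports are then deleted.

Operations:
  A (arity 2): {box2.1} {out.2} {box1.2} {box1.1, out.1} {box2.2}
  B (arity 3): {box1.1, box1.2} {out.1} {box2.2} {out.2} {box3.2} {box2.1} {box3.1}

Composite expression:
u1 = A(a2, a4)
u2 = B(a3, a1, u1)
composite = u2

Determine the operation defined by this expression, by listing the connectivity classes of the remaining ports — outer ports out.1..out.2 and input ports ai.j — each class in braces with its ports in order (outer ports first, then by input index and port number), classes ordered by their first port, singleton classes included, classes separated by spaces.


Substituting into B glues patterns; closure does the rest.
composing A on (a2, a4), with out.j its own outer ports: {out.1, a2.1} {out.2} {a2.2} {a4.1} {a4.2}
composing B on (a3, a1, a2, a4), with out.j its own outer ports: {out.1} {out.2} {a1.1} {a1.2} {a2.1} {a2.2} {a3.1, a3.2} {a4.1} {a4.2}

{out.1} {out.2} {a1.1} {a1.2} {a2.1} {a2.2} {a3.1, a3.2} {a4.1} {a4.2}


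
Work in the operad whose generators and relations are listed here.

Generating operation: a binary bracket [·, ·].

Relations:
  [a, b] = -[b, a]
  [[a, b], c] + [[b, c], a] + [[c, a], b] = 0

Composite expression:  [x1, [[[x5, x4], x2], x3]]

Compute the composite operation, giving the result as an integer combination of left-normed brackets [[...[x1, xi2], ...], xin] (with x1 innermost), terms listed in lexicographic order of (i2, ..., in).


Left-normed coefficients sit on the x1-initial expansion words.
Composite bracket: [x1, [[[x5, x4], x2], x3]]
Expanding via [a, b] = ab - ba: 16 signed words (2^4 = 16).
Only words starting with x1 matter:
  x1x2x4x5x3 (sign +1) contributes +[[[[x1, x2], x4], x5], x3]
  x1x2x5x4x3 (sign -1) contributes -[[[[x1, x2], x5], x4], x3]
  x1x3x2x4x5 (sign -1) contributes -[[[[x1, x3], x2], x4], x5]
  x1x3x2x5x4 (sign +1) contributes +[[[[x1, x3], x2], x5], x4]
  x1x3x4x5x2 (sign +1) contributes +[[[[x1, x3], x4], x5], x2]
  x1x3x5x4x2 (sign -1) contributes -[[[[x1, x3], x5], x4], x2]
  x1x4x5x2x3 (sign -1) contributes -[[[[x1, x4], x5], x2], x3]
  x1x5x4x2x3 (sign +1) contributes +[[[[x1, x5], x4], x2], x3]

[[[[x1, x2], x4], x5], x3] - [[[[x1, x2], x5], x4], x3] - [[[[x1, x3], x2], x4], x5] + [[[[x1, x3], x2], x5], x4] + [[[[x1, x3], x4], x5], x2] - [[[[x1, x3], x5], x4], x2] - [[[[x1, x4], x5], x2], x3] + [[[[x1, x5], x4], x2], x3]


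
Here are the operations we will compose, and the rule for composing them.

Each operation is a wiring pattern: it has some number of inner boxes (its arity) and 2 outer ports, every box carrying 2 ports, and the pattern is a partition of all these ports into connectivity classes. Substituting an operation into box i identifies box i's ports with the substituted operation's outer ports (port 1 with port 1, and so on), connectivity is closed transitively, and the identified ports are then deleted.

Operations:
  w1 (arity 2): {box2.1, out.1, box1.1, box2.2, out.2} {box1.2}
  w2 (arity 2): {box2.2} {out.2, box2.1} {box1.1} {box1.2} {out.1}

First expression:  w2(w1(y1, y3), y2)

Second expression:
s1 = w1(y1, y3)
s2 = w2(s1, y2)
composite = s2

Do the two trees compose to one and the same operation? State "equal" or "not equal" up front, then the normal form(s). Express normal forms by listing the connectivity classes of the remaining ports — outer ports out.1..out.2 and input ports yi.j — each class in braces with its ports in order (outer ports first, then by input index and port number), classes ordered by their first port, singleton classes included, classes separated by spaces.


equal; the common form is {out.1} {out.2, y2.1} {y1.1, y3.1, y3.2} {y1.2} {y2.2}

The first expression, normalized: {out.1} {out.2, y2.1} {y1.1, y3.1, y3.2} {y1.2} {y2.2}
The second expression, normalized: {out.1} {out.2, y2.1} {y1.1, y3.1, y3.2} {y1.2} {y2.2}
The normal forms match — equal.


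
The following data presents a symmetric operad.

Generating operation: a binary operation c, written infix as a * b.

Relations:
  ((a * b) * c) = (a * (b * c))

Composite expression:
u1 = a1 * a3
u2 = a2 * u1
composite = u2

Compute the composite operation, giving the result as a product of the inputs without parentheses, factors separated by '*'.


a2 * a1 * a3


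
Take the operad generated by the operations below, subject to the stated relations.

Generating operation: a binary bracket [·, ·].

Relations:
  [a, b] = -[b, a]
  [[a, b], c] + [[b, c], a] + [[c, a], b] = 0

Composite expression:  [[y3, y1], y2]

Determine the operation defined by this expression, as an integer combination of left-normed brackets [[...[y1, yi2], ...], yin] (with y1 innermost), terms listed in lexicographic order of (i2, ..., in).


Expand each bracket as ab - ba; the y1-initial words give the coefficients.
Composite bracket: [[y3, y1], y2]
Applying ab - ba throughout gives 4 signed words (2^2 = 4).
Keep just the words that open with y1:
  y1y3y2 appears with sign -1, giving the term -[[y1, y3], y2]

-[[y1, y3], y2]


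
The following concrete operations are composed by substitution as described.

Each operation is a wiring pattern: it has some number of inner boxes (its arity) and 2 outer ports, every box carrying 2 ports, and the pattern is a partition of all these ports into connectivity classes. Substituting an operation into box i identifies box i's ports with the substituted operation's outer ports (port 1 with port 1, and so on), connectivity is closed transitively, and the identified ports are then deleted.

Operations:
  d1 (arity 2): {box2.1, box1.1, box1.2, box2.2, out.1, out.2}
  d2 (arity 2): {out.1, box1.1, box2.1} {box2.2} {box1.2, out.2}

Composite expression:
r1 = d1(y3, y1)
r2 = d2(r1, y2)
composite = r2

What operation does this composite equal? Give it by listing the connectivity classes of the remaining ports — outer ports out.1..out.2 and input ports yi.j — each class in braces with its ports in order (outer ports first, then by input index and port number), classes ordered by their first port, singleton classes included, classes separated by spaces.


{out.1, out.2, y1.1, y1.2, y2.1, y3.1, y3.2} {y2.2}

Connectivity passes through glued d2-boundaries; trace each wire chain.
stage d1: inputs (y3, y1), connectivity {out.1, out.2, y1.1, y1.2, y3.1, y3.2}, out.j its boundary
stage d2: inputs (y3, y1, y2), connectivity {out.1, out.2, y1.1, y1.2, y2.1, y3.1, y3.2} {y2.2}, out.j its boundary


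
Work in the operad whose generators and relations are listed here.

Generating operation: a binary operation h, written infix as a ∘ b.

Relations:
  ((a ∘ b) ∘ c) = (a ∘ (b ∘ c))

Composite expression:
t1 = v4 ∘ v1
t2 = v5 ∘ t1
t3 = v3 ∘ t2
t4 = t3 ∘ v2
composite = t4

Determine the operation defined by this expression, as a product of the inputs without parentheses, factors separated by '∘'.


All parenthesizations of h agree; list the v-inputs left to right.
(v4 ∘ v1) reduces to v4 ∘ v1
(v5 ∘ (v4 ∘ v1)) reduces to v5 ∘ v4 ∘ v1
(v3 ∘ (v5 ∘ (v4 ∘ v1))) reduces to v3 ∘ v5 ∘ v4 ∘ v1
((v3 ∘ (v5 ∘ (v4 ∘ v1))) ∘ v2) reduces to v3 ∘ v5 ∘ v4 ∘ v1 ∘ v2

v3 ∘ v5 ∘ v4 ∘ v1 ∘ v2


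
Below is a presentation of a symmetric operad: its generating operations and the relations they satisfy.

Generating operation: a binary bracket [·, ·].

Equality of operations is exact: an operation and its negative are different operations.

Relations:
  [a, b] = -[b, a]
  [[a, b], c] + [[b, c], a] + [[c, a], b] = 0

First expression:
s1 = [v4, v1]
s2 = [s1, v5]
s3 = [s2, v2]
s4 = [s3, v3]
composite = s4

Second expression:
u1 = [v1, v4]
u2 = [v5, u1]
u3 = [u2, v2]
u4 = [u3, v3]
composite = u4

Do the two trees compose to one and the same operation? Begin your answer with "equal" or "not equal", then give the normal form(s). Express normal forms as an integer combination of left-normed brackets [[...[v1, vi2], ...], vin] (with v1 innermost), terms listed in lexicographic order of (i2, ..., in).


equal; the common form is -[[[[v1, v4], v5], v2], v3]


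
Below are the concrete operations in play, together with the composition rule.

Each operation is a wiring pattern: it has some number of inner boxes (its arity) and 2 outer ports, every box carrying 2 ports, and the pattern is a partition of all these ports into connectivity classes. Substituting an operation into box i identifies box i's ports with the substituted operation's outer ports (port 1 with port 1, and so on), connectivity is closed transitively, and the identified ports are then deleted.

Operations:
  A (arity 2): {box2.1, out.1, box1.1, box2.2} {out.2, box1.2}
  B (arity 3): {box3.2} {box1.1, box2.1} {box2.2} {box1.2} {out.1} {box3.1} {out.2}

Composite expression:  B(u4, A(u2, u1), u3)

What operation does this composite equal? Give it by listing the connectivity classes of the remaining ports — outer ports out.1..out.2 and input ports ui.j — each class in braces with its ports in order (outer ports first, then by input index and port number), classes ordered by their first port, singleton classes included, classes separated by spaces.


{out.1} {out.2} {u1.1, u1.2, u2.1, u4.1} {u2.2} {u3.1} {u3.2} {u4.2}

Treat the ports identified at B as solder joints: merge, then drop.
the subtree at A composes to {out.1, u1.1, u1.2, u2.1} {out.2, u2.2} on (u2, u1); out.j = own outer ports
the subtree at B composes to {out.1} {out.2} {u1.1, u1.2, u2.1, u4.1} {u2.2} {u3.1} {u3.2} {u4.2} on (u4, u2, u1, u3); out.j = own outer ports


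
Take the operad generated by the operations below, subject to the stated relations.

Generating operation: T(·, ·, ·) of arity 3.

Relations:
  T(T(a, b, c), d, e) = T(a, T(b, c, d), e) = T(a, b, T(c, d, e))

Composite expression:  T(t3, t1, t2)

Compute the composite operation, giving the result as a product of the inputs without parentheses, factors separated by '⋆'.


t3 ⋆ t1 ⋆ t2

All parenthesizations of T agree; list the t-inputs left to right.
T(t3, t1, t2) reduces to t3 ⋆ t1 ⋆ t2


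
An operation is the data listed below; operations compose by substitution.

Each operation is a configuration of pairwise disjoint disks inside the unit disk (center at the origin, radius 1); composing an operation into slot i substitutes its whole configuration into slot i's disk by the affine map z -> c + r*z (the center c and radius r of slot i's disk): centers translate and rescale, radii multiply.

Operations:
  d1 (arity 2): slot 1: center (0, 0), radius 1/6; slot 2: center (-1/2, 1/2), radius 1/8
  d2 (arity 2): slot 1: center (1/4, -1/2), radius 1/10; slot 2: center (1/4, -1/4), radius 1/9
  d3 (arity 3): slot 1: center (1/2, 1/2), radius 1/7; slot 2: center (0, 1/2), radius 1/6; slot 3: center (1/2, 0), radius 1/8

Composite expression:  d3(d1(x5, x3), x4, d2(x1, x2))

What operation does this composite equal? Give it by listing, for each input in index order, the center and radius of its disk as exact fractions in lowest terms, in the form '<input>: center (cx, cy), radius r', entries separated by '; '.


Only the slot chain above each x matters under d3; compose those maps.
input x5: applying the 2 nested substitutions gives center (1/2, 1/2), radius 1/42
input x3: applying the 2 nested substitutions gives center (3/7, 4/7), radius 1/56
input x4: applying the 1 nested substitution gives center (0, 1/2), radius 1/6
input x1: applying the 2 nested substitutions gives center (17/32, -1/16), radius 1/80
input x2: applying the 2 nested substitutions gives center (17/32, -1/32), radius 1/72

x1: center (17/32, -1/16), radius 1/80; x2: center (17/32, -1/32), radius 1/72; x3: center (3/7, 4/7), radius 1/56; x4: center (0, 1/2), radius 1/6; x5: center (1/2, 1/2), radius 1/42


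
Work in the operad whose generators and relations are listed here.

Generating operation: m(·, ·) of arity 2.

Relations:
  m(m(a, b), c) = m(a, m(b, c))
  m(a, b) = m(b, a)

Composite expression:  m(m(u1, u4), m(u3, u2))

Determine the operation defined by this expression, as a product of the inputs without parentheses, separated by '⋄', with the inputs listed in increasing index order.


u1 ⋄ u2 ⋄ u3 ⋄ u4

Key point: m commutes, so take the u-inputs in any fixed order.
m(u1, u4) flattens to u1 ⋄ u4
m(u3, u2) flattens to u3 ⋄ u2
m(m(u1, u4), m(u3, u2)) flattens to u1 ⋄ u4 ⋄ u3 ⋄ u2
the factors in increasing index order: u1 ⋄ u2 ⋄ u3 ⋄ u4


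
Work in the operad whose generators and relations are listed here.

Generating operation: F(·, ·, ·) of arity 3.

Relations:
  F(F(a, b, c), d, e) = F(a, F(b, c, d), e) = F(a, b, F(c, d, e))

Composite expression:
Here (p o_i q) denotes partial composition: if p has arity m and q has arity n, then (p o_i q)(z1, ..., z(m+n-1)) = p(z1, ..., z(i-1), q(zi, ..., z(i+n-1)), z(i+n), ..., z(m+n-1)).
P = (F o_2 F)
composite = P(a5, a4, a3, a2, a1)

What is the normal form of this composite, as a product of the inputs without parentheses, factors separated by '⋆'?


a5 ⋆ a4 ⋆ a3 ⋆ a2 ⋆ a1

All parenthesizations of F agree; list the a-inputs left to right.
F(a4, a3, a2) collapses to a4 ⋆ a3 ⋆ a2
F(a5, F(a4, a3, a2), a1) collapses to a5 ⋆ a4 ⋆ a3 ⋆ a2 ⋆ a1


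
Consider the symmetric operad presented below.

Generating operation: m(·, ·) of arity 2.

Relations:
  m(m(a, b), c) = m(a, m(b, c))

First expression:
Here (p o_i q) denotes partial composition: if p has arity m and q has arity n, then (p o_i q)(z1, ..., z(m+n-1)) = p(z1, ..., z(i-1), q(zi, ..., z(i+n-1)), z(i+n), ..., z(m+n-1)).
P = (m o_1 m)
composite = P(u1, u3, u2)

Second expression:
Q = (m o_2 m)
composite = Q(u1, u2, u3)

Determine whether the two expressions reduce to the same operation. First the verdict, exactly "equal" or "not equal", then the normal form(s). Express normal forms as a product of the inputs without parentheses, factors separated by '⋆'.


Reducing the first expression gives u1 ⋆ u3 ⋆ u2
Reducing the second expression gives u1 ⋆ u2 ⋆ u3
No match — not equal.

not equal; the first gives u1 ⋆ u3 ⋆ u2 and the second u1 ⋆ u2 ⋆ u3


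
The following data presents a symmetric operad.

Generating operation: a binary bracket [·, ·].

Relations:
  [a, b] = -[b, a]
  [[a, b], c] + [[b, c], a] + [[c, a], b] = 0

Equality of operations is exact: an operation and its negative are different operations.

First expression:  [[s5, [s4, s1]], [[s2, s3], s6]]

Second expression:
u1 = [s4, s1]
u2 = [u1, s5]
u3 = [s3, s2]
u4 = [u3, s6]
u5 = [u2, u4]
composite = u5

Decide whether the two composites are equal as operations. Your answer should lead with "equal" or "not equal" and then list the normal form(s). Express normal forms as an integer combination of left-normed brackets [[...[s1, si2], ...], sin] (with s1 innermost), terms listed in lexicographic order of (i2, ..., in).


The first composite normalizes to [[[[[s1, s4], s5], s2], s3], s6] - [[[[[s1, s4], s5], s3], s2], s6] - [[[[[s1, s4], s5], s6], s2], s3] + [[[[[s1, s4], s5], s6], s3], s2]
The second composite normalizes to [[[[[s1, s4], s5], s2], s3], s6] - [[[[[s1, s4], s5], s3], s2], s6] - [[[[[s1, s4], s5], s6], s2], s3] + [[[[[s1, s4], s5], s6], s3], s2]
Both agree, so they are equal.

equal; the common form is [[[[[s1, s4], s5], s2], s3], s6] - [[[[[s1, s4], s5], s3], s2], s6] - [[[[[s1, s4], s5], s6], s2], s3] + [[[[[s1, s4], s5], s6], s3], s2]
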